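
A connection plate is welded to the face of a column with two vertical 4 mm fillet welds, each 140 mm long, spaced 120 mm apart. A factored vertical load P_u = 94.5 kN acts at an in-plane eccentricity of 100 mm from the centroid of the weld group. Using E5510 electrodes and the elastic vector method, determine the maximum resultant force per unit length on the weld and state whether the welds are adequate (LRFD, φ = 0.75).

f_max ≈ 854 N/mm; NOT adequate

E55XX → F_EXX = 550 MPa.
Total weld length L_w = 280 mm. Treat welds as unit-width lines.
Polar moment about centroid: J = 2[d³/12 + d(b/2)²] = 2[140³/12 + 140×60²] = 1465000 mm³.
Direct shear f_v = P/L_w = 94.5×10³ / 280 = 337.5 N/mm (vertical).
Torsion M = P·e = 94.5×10³ × 100 = 9450000 N·mm.
Critical point at (x, y) = (60, 70) from centroid. f_tx = M·y/J = 451.4 N/mm; f_ty = M·x/J = 386.9 N/mm.
Resultant f_max = √[f_tx² + (f_v + f_ty)²] = √[451.4² + (337.5 + 386.9)²] = 853.6 N/mm.
Capacity per unit length: φr_n = 0.75 × 0.6 × 550 × (0.707 × 4) = 699.9 N/mm.
853.6 > 699.9 → NOT adequate.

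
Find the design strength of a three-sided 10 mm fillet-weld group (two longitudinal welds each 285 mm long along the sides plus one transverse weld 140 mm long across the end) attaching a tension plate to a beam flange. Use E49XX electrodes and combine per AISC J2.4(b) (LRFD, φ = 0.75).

E49XX → F_EXX = 490 MPa.
t_e = 0.707 × 10 = 7.07 mm.
R_nwl = 0.6 × 490 × 7.07 × 570 × 10⁻³ = 1185 kN (longitudinal, 2 welds).
R_nwt = 0.6 × 490 × 7.07 × 140 × 10⁻³ = 291 kN (transverse, base value).
(i) R_nwl + R_nwt = 1476 kN; (ii) 0.85 R_nwl + 1.5 R_nwt = 1444 kN.
R_n = max = 1476 kN [governs: (i)]; φR_n = 1107 kN.

φR_n ≈ 1110 kN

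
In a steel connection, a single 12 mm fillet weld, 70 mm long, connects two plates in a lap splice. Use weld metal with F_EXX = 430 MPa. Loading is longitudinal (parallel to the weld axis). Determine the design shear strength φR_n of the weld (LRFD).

Effective throat t_e = 0.707 × 12 = 8.484 mm.
Total length L = 70 mm; A_we = 8.484 × 70 = 593.9 mm².
F_nw = 0.6 F_EXX = 0.6 × 430 = 258 MPa.
φR_n = 0.75 × 258 × 593.9 × 10⁻³ = 114.9 kN.

φR_n ≈ 115 kN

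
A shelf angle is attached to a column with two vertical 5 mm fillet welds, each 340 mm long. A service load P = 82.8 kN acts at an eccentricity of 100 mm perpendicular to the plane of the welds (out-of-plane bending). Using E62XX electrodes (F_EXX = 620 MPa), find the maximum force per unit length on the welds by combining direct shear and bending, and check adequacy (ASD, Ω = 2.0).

L_w = 2 × 340 = 680 mm; section modulus (unit throat) S = 2 × L²/6 = 38530 mm².
Direct shear f_v = P/L_w = 82.8×10³/680 = 121.8 N/mm.
Moment M = P × e = 82.8×10³ × 100 = 8280000 N·mm; bending f_b = M/S = 214.9 N/mm.
f_max = √(f_v² + f_b²) = √(121.8² + 214.9²) = 247 N/mm.
r_n/Ω = (1/2.0) × 0.6 × 620 × (0.707 × 5) = 657.5 N/mm → adequate.

f_max ≈ 247 N/mm; adequate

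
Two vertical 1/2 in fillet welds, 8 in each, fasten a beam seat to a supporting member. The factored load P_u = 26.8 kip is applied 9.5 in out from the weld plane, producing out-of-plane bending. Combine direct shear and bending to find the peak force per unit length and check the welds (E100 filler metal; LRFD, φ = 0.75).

E100XX → F_EXX = 100 ksi.
L_w = 2 × 8 = 16 in; section modulus (unit throat) S = 2 × L²/6 = 21.33 in².
Direct shear f_v = P/L_w = 26.8/16 = 1.675 kip/in.
Moment M = P × e = 26.8 × 9.5 = 254.6 kip·in; bending f_b = M/S = 11.93 kip/in.
f_max = √(f_v² + f_b²) = √(1.675² + 11.93²) = 12.05 kip/in.
φr_n = 0.75 × 0.6 × 100 × (0.707 × 0.5) = 15.91 kip/in → adequate.

f_max ≈ 12.1 kip/in; adequate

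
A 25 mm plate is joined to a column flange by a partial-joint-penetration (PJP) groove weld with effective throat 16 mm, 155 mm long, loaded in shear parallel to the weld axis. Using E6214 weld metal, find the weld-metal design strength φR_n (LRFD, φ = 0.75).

E62XX → F_EXX = 620 MPa.
Effective throat (given) t_e = 16 mm.
A_we = 16 × 155 = 2480 mm².
F_nw = 0.6 F_EXX = 372 MPa.
φR_n = 0.75 × 372 × 2480 × 10⁻³ = 691.9 kN.

φR_n ≈ 692 kN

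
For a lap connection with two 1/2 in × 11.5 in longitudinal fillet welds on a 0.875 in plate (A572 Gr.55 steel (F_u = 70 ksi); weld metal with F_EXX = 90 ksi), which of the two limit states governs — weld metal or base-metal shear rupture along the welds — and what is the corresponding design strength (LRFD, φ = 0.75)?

t_e = 0.707 × 0.5 = 0.3535 in; L = 23 in.
Weld metal: φR_n = 0.75 × 0.6 × 90 × 0.3535 × 23 = 329.3 kips.
Base metal (shear rupture): φR_n = 0.75 × 0.6 × 70 × 0.875 × 23 = 633.9 kips.
Governing: weld metal.

φR_n ≈ 329 kips (weld metal governs)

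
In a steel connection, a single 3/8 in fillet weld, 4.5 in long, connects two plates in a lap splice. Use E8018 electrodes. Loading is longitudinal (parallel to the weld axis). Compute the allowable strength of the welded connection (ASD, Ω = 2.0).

E80XX → F_EXX = 80 ksi.
Effective throat t_e = 0.707 × 0.375 = 0.2651 in.
Total length L = 4.5 in; A_we = 0.2651 × 4.5 = 1.193 in².
F_nw = 0.6 F_EXX = 0.6 × 80 = 48 ksi.
R_n = 48 × 1.193 = 57.27 kip; R_n/Ω = 57.27/2.0 = 28.63 kip.

R_n/Ω ≈ 28.6 kip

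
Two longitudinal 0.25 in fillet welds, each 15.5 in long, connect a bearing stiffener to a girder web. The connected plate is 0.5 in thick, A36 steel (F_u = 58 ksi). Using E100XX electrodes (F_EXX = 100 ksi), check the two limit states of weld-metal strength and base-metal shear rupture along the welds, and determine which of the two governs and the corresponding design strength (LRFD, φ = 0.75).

φR_n ≈ 247 kip (weld metal governs)

t_e = 0.707 × 0.25 = 0.1767 in; L = 31 in.
Weld metal: φR_n = 0.75 × 0.6 × 100 × 0.1767 × 31 = 246.6 kip.
Base metal (shear rupture): φR_n = 0.75 × 0.6 × 58 × 0.5 × 31 = 404.5 kip.
Governing: weld metal.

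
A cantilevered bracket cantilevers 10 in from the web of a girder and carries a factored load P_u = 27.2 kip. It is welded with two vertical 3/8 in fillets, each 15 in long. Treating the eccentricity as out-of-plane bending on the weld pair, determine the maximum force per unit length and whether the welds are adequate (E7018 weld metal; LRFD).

E70XX → F_EXX = 70 ksi.
L_w = 2 × 15 = 30 in; section modulus (unit throat) S = 2 × L²/6 = 75 in².
Direct shear f_v = P/L_w = 27.2/30 = 0.9067 kip/in.
Moment M = P × e = 27.2 × 10 = 272 kip·in; bending f_b = M/S = 3.627 kip/in.
f_max = √(f_v² + f_b²) = √(0.9067² + 3.627²) = 3.738 kip/in.
φr_n = 0.75 × 0.6 × 70 × (0.707 × 0.375) = 8.351 kip/in → adequate.

f_max ≈ 3.74 kip/in; adequate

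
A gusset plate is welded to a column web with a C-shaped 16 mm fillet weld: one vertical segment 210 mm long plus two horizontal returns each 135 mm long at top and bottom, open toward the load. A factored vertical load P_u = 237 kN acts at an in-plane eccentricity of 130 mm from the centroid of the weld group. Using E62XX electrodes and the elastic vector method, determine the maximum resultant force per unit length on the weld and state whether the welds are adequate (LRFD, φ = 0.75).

f_max ≈ 1320 N/mm; adequate

E62XX → F_EXX = 620 MPa.
Total weld length L_w = 480 mm. Treat welds as unit-width lines.
Centroid: x̄ = 2×135×67.5 / 480 = 37.97 mm from the vertical weld.
Polar moment about centroid: J = I_x + I_y = [210³/12 + 2×135×105²] + [210×37.97² + 2(135³/12 + 135×29.53²)] = 4697000 mm³.
Direct shear f_v = P/L_w = 237×10³ / 480 = 493.8 N/mm (vertical).
Torsion M = P·e = 237×10³ × 130 = 30810000 N·mm.
Critical point at (x, y) = (97.03, 105) from centroid. f_tx = M·y/J = 688.8 N/mm; f_ty = M·x/J = 636.5 N/mm.
Resultant f_max = √[f_tx² + (f_v + f_ty)²] = √[688.8² + (493.8 + 636.5)²] = 1324 N/mm.
Capacity per unit length: φr_n = 0.75 × 0.6 × 620 × (0.707 × 16) = 3156 N/mm.
1324 ≤ 3156 → adequate.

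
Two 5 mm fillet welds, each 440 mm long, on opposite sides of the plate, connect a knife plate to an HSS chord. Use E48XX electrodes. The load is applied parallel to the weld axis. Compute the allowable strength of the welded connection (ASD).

E48XX → F_EXX = 480 MPa.
Effective throat t_e = 0.707 × 5 = 3.535 mm.
Total length L = 880 mm; A_we = 3.535 × 880 = 3111 mm².
F_nw = 0.6 F_EXX = 0.6 × 480 = 288 MPa.
R_n = 288 × 3111 × 10⁻³ = 895.9 kN; R_n/Ω = 895.9/2.0 = 448 kN.

R_n/Ω ≈ 448 kN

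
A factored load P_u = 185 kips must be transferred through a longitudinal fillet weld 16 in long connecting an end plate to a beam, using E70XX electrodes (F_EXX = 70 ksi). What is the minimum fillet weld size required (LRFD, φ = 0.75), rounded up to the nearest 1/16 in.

w = 9/16 in

Total weld length L = 16 in.
Required throat t_e = P_u / (φ × 0.6 F_EXX × L) = 185 / (0.75 × 0.6 × 70 × 16) = 0.3671 in.
Required leg w = t_e / 0.707 = 0.5192 in → use 9/16 in.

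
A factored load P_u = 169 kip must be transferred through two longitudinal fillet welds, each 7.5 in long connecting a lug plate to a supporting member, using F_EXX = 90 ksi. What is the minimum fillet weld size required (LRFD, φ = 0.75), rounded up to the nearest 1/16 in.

Total weld length L = 15 in.
Required throat t_e = P_u / (φ × 0.6 F_EXX × L) = 169 / (0.75 × 0.6 × 90 × 15) = 0.2782 in.
Required leg w = t_e / 0.707 = 0.3935 in → use 7/16 in.

w = 7/16 in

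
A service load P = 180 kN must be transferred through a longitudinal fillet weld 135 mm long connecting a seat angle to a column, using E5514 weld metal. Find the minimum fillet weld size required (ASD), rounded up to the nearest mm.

E55XX → F_EXX = 550 MPa.
Total weld length L = 135 mm.
Required throat t_e = P × Ω / (0.6 F_EXX × L) = 180 × 2.0 / (0.6 × 550 × 135 × 10⁻³) = 8.081 mm.
Required leg w = t_e / 0.707 = 11.43 mm → use 12 mm.

w = 12 mm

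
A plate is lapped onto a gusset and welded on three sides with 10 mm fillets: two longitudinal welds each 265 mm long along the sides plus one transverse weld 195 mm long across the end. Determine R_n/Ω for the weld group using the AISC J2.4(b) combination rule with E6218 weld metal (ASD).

E62XX → F_EXX = 620 MPa.
t_e = 0.707 × 10 = 7.07 mm.
R_nwl = 0.6 × 620 × 7.07 × 530 × 10⁻³ = 1394 kN (longitudinal, 2 welds).
R_nwt = 0.6 × 620 × 7.07 × 195 × 10⁻³ = 512.9 kN (transverse, base value).
(i) R_nwl + R_nwt = 1907 kN; (ii) 0.85 R_nwl + 1.5 R_nwt = 1954 kN.
R_n = max = 1954 kN [governs: (ii)]; R_n/Ω = 977.1 kN.

R_n/Ω ≈ 977 kN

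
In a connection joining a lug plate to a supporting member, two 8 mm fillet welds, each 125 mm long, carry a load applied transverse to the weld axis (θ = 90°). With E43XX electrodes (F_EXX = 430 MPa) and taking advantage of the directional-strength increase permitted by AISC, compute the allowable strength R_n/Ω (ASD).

t_e = 0.707 × 8 = 5.656 mm; A_we = 5.656 × 250 = 1414 mm².
Directional factor: 1.0 + 0.5 sin^1.5(90°) = 1.5.
F_nw = 0.6 × 430 × 1.5 = 387 MPa.
R_n/Ω = (387 × 1414) / 2.0 × 10⁻³ = 273.6 kN.

R_n/Ω ≈ 274 kN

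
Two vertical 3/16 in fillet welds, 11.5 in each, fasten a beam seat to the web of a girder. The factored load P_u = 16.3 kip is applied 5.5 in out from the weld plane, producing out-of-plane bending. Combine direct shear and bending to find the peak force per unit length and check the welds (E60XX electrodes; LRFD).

f_max ≈ 2.15 kip/in; adequate

E60XX → F_EXX = 60 ksi.
L_w = 2 × 11.5 = 23 in; section modulus (unit throat) S = 2 × L²/6 = 44.08 in².
Direct shear f_v = P/L_w = 16.3/23 = 0.7087 kip/in.
Moment M = P × e = 16.3 × 5.5 = 89.65 kip·in; bending f_b = M/S = 2.034 kip/in.
f_max = √(f_v² + f_b²) = √(0.7087² + 2.034²) = 2.154 kip/in.
φr_n = 0.75 × 0.6 × 60 × (0.707 × 0.1875) = 3.579 kip/in → adequate.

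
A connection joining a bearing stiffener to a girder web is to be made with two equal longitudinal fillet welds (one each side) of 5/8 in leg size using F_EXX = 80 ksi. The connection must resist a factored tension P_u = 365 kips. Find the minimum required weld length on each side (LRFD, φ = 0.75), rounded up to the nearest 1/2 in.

L = 11.5 in on each side

Throat t_e = 0.707 × 0.625 = 0.4419 in.
φr_n = 0.75 × 0.6 × 80 × 0.4419 = 15.91 kips/in.
L_req = P_u / φr_n = 365 / 15.91 = 22.95 in total.
Per side: 22.95 / 2 = 11.47 in.
Round up → use L = 11.5 in on each side.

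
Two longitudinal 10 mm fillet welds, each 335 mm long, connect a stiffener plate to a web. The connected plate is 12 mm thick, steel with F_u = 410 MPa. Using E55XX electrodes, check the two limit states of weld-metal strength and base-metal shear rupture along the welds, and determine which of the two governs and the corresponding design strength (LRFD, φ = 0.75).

E55XX → F_EXX = 550 MPa.
t_e = 0.707 × 10 = 7.07 mm; L = 670 mm.
Weld metal: φR_n = 0.75 × 0.6 × 550 × 7.07 × 670 × 10⁻³ = 1172 kN.
Base metal (shear rupture): φR_n = 0.75 × 0.6 × 410 × 12 × 670 × 10⁻³ = 1483 kN.
Governing: weld metal.

φR_n ≈ 1170 kN (weld metal governs)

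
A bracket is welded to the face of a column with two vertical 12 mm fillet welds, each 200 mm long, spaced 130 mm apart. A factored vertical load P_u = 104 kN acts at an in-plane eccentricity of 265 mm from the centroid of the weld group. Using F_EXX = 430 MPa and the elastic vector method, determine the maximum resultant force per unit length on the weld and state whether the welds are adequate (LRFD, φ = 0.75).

Total weld length L_w = 400 mm. Treat welds as unit-width lines.
Polar moment about centroid: J = 2[d³/12 + d(b/2)²] = 2[200³/12 + 200×65²] = 3023000 mm³.
Direct shear f_v = P/L_w = 104×10³ / 400 = 260 N/mm (vertical).
Torsion M = P·e = 104×10³ × 265 = 27560000 N·mm.
Critical point at (x, y) = (65, 100) from centroid. f_tx = M·y/J = 911.6 N/mm; f_ty = M·x/J = 592.5 N/mm.
Resultant f_max = √[f_tx² + (f_v + f_ty)²] = √[911.6² + (260 + 592.5)²] = 1248 N/mm.
Capacity per unit length: φr_n = 0.75 × 0.6 × 430 × (0.707 × 12) = 1642 N/mm.
1248 ≤ 1642 → adequate.

f_max ≈ 1250 N/mm; adequate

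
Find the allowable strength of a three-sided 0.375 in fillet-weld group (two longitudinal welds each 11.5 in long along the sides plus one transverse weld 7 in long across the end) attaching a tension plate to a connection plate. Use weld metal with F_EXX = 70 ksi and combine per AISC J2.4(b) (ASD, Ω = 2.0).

R_n/Ω ≈ 167 kips

t_e = 0.707 × 0.375 = 0.2651 in.
R_nwl = 0.6 × 70 × 0.2651 × 23 = 256.1 kips (longitudinal, 2 welds).
R_nwt = 0.6 × 70 × 0.2651 × 7 = 77.95 kips (transverse, base value).
(i) R_nwl + R_nwt = 334.1 kips; (ii) 0.85 R_nwl + 1.5 R_nwt = 334.6 kips.
R_n = max = 334.6 kips [governs: (ii)]; R_n/Ω = 167.3 kips.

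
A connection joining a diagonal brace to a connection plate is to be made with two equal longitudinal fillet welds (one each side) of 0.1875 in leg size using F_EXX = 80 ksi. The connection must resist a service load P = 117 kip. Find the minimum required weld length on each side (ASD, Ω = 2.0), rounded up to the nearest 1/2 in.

Throat t_e = 0.707 × 0.1875 = 0.1326 in.
r_n/Ω = (0.6 × 80 × 0.1326) / 2.0 = 3.181 kip/in.
L_req = P / (r_n/Ω) = 117 / 3.181 = 36.78 in total.
Per side: 36.78 / 2 = 18.39 in.
Round up → use L = 18.5 in on each side.

L = 18.5 in on each side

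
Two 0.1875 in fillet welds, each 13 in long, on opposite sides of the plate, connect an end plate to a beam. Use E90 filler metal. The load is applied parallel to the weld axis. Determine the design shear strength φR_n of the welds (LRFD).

φR_n ≈ 140 kips

E90XX → F_EXX = 90 ksi.
Effective throat t_e = 0.707 × 0.1875 = 0.1326 in.
Total length L = 26 in; A_we = 0.1326 × 26 = 3.447 in².
F_nw = 0.6 F_EXX = 0.6 × 90 = 54 ksi.
φR_n = 0.75 × 54 × 3.447 = 139.6 kips.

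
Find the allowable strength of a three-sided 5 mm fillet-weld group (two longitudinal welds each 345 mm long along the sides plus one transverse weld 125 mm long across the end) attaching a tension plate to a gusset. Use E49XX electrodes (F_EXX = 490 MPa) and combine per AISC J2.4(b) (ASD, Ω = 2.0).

R_n/Ω ≈ 424 kN

t_e = 0.707 × 5 = 3.535 mm.
R_nwl = 0.6 × 490 × 3.535 × 690 × 10⁻³ = 717.1 kN (longitudinal, 2 welds).
R_nwt = 0.6 × 490 × 3.535 × 125 × 10⁻³ = 129.9 kN (transverse, base value).
(i) R_nwl + R_nwt = 847 kN; (ii) 0.85 R_nwl + 1.5 R_nwt = 804.4 kN.
R_n = max = 847 kN [governs: (i)]; R_n/Ω = 423.5 kN.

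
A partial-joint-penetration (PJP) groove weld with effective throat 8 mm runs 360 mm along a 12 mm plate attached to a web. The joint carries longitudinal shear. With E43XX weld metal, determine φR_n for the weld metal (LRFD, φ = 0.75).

φR_n ≈ 557 kN

E43XX → F_EXX = 430 MPa.
Effective throat (given) t_e = 8 mm.
A_we = 8 × 360 = 2880 mm².
F_nw = 0.6 F_EXX = 258 MPa.
φR_n = 0.75 × 258 × 2880 × 10⁻³ = 557.3 kN.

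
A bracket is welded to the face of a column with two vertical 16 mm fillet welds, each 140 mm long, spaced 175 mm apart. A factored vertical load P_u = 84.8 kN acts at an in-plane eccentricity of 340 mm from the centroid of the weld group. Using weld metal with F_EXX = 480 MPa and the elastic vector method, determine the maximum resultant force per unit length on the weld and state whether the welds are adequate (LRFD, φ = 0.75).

f_max ≈ 1490 N/mm; adequate

Total weld length L_w = 280 mm. Treat welds as unit-width lines.
Polar moment about centroid: J = 2[d³/12 + d(b/2)²] = 2[140³/12 + 140×87.5²] = 2601000 mm³.
Direct shear f_v = P/L_w = 84.8×10³ / 280 = 302.9 N/mm (vertical).
Torsion M = P·e = 84.8×10³ × 340 = 28832000 N·mm.
Critical point at (x, y) = (87.5, 70) from centroid. f_tx = M·y/J = 775.9 N/mm; f_ty = M·x/J = 969.9 N/mm.
Resultant f_max = √[f_tx² + (f_v + f_ty)²] = √[775.9² + (302.9 + 969.9)²] = 1491 N/mm.
Capacity per unit length: φr_n = 0.75 × 0.6 × 480 × (0.707 × 16) = 2443 N/mm.
1491 ≤ 2443 → adequate.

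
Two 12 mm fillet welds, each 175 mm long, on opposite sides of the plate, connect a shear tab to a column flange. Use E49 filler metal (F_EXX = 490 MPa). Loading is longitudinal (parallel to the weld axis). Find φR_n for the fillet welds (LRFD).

φR_n ≈ 655 kN

Effective throat t_e = 0.707 × 12 = 8.484 mm.
Total length L = 350 mm; A_we = 8.484 × 350 = 2969 mm².
F_nw = 0.6 F_EXX = 0.6 × 490 = 294 MPa.
φR_n = 0.75 × 294 × 2969 × 10⁻³ = 654.8 kN.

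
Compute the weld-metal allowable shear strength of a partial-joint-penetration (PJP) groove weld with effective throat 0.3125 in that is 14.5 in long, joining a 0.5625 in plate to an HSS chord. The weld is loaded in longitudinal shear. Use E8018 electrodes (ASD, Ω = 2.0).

R_n/Ω ≈ 109 kips

E80XX → F_EXX = 80 ksi.
Effective throat (given) t_e = 0.3125 in.
A_we = 0.3125 × 14.5 = 4.531 in².
F_nw = 0.6 F_EXX = 48 ksi.
R_n/Ω = (48 × 4.531) / 2.0 = 108.8 kips.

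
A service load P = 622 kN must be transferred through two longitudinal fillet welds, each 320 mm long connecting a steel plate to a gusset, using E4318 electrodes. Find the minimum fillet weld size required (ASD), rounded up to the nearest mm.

E43XX → F_EXX = 430 MPa.
Total weld length L = 640 mm.
Required throat t_e = P × Ω / (0.6 F_EXX × L) = 622 × 2.0 / (0.6 × 430 × 640 × 10⁻³) = 7.534 mm.
Required leg w = t_e / 0.707 = 10.66 mm → use 11 mm.

w = 11 mm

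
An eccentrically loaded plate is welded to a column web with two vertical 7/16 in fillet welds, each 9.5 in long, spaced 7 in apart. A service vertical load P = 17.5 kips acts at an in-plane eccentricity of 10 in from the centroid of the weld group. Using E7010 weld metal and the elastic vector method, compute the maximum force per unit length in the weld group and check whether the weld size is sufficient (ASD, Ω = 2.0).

E70XX → F_EXX = 70 ksi.
Total weld length L_w = 19 in. Treat welds as unit-width lines.
Polar moment about centroid: J = 2[d³/12 + d(b/2)²] = 2[9.5³/12 + 9.5×3.5²] = 375.6 in³.
Direct shear f_v = P/L_w = 17.5 / 19 = 0.9211 kip/in (vertical).
Torsion M = P·e = 17.5 × 10 = 175 kip·in.
Critical point at (x, y) = (3.5, 4.75) from centroid. f_tx = M·y/J = 2.213 kip/in; f_ty = M·x/J = 1.631 kip/in.
Resultant f_max = √[f_tx² + (f_v + f_ty)²] = √[2.213² + (0.9211 + 1.631)²] = 3.377 kip/in.
Capacity per unit length: r_n/Ω = (1/2.0) × 0.6 × 70 × (0.707 × 0.4375) = 6.496 kip/in.
3.377 ≤ 6.496 → adequate.

f_max ≈ 3.38 kip/in; adequate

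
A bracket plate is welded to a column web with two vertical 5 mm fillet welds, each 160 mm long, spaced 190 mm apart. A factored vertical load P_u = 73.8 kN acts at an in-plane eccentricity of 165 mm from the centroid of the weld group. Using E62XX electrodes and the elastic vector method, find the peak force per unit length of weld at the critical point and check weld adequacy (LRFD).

E62XX → F_EXX = 620 MPa.
Total weld length L_w = 320 mm. Treat welds as unit-width lines.
Polar moment about centroid: J = 2[d³/12 + d(b/2)²] = 2[160³/12 + 160×95²] = 3571000 mm³.
Direct shear f_v = P/L_w = 73.8×10³ / 320 = 230.6 N/mm (vertical).
Torsion M = P·e = 73.8×10³ × 165 = 12177000 N·mm.
Critical point at (x, y) = (95, 80) from centroid. f_tx = M·y/J = 272.8 N/mm; f_ty = M·x/J = 324 N/mm.
Resultant f_max = √[f_tx² + (f_v + f_ty)²] = √[272.8² + (230.6 + 324)²] = 618.1 N/mm.
Capacity per unit length: φr_n = 0.75 × 0.6 × 620 × (0.707 × 5) = 986.3 N/mm.
618.1 ≤ 986.3 → adequate.

f_max ≈ 618 N/mm; adequate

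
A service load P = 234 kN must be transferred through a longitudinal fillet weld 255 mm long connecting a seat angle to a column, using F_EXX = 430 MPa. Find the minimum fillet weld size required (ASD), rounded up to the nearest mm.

w = 11 mm

Total weld length L = 255 mm.
Required throat t_e = P × Ω / (0.6 F_EXX × L) = 234 × 2.0 / (0.6 × 430 × 255 × 10⁻³) = 7.114 mm.
Required leg w = t_e / 0.707 = 10.06 mm → use 11 mm.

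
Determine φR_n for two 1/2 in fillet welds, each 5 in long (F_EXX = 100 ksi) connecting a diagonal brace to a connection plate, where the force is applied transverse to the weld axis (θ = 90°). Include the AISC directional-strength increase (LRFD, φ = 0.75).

t_e = 0.707 × 0.5 = 0.3535 in; A_we = 0.3535 × 10 = 3.535 in².
Directional factor: 1.0 + 0.5 sin^1.5(90°) = 1.5.
F_nw = 0.6 × 100 × 1.5 = 90 ksi.
φR_n = 0.75 × 90 × 3.535 = 238.6 kips.

φR_n ≈ 239 kips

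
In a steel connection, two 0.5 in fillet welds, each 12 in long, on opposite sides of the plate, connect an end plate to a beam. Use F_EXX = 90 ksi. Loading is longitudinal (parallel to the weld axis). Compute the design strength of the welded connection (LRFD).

φR_n ≈ 344 kip

Effective throat t_e = 0.707 × 0.5 = 0.3535 in.
Total length L = 24 in; A_we = 0.3535 × 24 = 8.484 in².
F_nw = 0.6 F_EXX = 0.6 × 90 = 54 ksi.
φR_n = 0.75 × 54 × 8.484 = 343.6 kip.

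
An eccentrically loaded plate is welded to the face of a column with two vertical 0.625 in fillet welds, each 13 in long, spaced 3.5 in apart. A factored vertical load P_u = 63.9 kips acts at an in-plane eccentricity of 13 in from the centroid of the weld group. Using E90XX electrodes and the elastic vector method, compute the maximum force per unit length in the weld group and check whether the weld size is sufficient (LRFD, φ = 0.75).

E90XX → F_EXX = 90 ksi.
Total weld length L_w = 26 in. Treat welds as unit-width lines.
Polar moment about centroid: J = 2[d³/12 + d(b/2)²] = 2[13³/12 + 13×1.75²] = 445.8 in³.
Direct shear f_v = P/L_w = 63.9 / 26 = 2.458 kip/in (vertical).
Torsion M = P·e = 63.9 × 13 = 830.7 kip·in.
Critical point at (x, y) = (1.75, 6.5) from centroid. f_tx = M·y/J = 12.11 kip/in; f_ty = M·x/J = 3.261 kip/in.
Resultant f_max = √[f_tx² + (f_v + f_ty)²] = √[12.11² + (2.458 + 3.261)²] = 13.39 kip/in.
Capacity per unit length: φr_n = 0.75 × 0.6 × 90 × (0.707 × 0.625) = 17.9 kip/in.
13.39 ≤ 17.9 → adequate.

f_max ≈ 13.4 kip/in; adequate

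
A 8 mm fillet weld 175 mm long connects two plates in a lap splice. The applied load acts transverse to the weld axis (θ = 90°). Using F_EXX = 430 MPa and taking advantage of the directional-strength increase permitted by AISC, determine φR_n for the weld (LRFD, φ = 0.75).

t_e = 0.707 × 8 = 5.656 mm; A_we = 5.656 × 175 = 989.8 mm².
Directional factor: 1.0 + 0.5 sin^1.5(90°) = 1.5.
F_nw = 0.6 × 430 × 1.5 = 387 MPa.
φR_n = 0.75 × 387 × 989.8 × 10⁻³ = 287.3 kN.

φR_n ≈ 287 kN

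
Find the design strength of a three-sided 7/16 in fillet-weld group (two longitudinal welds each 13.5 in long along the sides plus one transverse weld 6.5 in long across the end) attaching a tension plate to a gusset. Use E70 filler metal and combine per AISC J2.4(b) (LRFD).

E70XX → F_EXX = 70 ksi.
t_e = 0.707 × 0.4375 = 0.3093 in.
R_nwl = 0.6 × 70 × 0.3093 × 27 = 350.8 kip (longitudinal, 2 welds).
R_nwt = 0.6 × 70 × 0.3093 × 6.5 = 84.44 kip (transverse, base value).
(i) R_nwl + R_nwt = 435.2 kip; (ii) 0.85 R_nwl + 1.5 R_nwt = 424.8 kip.
R_n = max = 435.2 kip [governs: (i)]; φR_n = 326.4 kip.

φR_n ≈ 326 kip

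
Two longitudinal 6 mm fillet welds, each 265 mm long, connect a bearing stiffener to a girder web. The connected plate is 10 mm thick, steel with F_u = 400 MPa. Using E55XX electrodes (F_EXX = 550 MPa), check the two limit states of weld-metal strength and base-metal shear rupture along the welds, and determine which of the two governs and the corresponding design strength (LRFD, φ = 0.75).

φR_n ≈ 556 kN (weld metal governs)

t_e = 0.707 × 6 = 4.242 mm; L = 530 mm.
Weld metal: φR_n = 0.75 × 0.6 × 550 × 4.242 × 530 × 10⁻³ = 556.4 kN.
Base metal (shear rupture): φR_n = 0.75 × 0.6 × 400 × 10 × 530 × 10⁻³ = 954 kN.
Governing: weld metal.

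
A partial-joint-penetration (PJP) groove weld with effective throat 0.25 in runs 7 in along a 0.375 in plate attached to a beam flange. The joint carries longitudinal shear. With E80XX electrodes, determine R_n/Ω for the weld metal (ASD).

R_n/Ω ≈ 42 kips

E80XX → F_EXX = 80 ksi.
Effective throat (given) t_e = 0.25 in.
A_we = 0.25 × 7 = 1.75 in².
F_nw = 0.6 F_EXX = 48 ksi.
R_n/Ω = (48 × 1.75) / 2.0 = 42 kips.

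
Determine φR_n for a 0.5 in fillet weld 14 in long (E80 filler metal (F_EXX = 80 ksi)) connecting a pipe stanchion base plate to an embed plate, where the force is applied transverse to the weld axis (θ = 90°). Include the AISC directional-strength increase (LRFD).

t_e = 0.707 × 0.5 = 0.3535 in; A_we = 0.3535 × 14 = 4.949 in².
Directional factor: 1.0 + 0.5 sin^1.5(90°) = 1.5.
F_nw = 0.6 × 80 × 1.5 = 72 ksi.
φR_n = 0.75 × 72 × 4.949 = 267.2 kip.

φR_n ≈ 267 kip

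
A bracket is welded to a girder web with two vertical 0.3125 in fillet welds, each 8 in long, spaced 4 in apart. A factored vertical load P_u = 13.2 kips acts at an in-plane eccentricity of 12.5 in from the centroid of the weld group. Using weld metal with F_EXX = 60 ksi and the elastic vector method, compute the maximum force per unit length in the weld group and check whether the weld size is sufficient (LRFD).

f_max ≈ 5.36 kip/in; adequate

Total weld length L_w = 16 in. Treat welds as unit-width lines.
Polar moment about centroid: J = 2[d³/12 + d(b/2)²] = 2[8³/12 + 8×2²] = 149.3 in³.
Direct shear f_v = P/L_w = 13.2 / 16 = 0.825 kip/in (vertical).
Torsion M = P·e = 13.2 × 12.5 = 165 kip·in.
Critical point at (x, y) = (2, 4) from centroid. f_tx = M·y/J = 4.42 kip/in; f_ty = M·x/J = 2.21 kip/in.
Resultant f_max = √[f_tx² + (f_v + f_ty)²] = √[4.42² + (0.825 + 2.21)²] = 5.361 kip/in.
Capacity per unit length: φr_n = 0.75 × 0.6 × 60 × (0.707 × 0.3125) = 5.965 kip/in.
5.361 ≤ 5.965 → adequate.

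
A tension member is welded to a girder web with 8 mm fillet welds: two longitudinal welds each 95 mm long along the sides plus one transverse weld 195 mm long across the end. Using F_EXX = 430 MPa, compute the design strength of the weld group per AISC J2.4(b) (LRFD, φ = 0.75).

φR_n ≈ 497 kN

t_e = 0.707 × 8 = 5.656 mm.
R_nwl = 0.6 × 430 × 5.656 × 190 × 10⁻³ = 277.3 kN (longitudinal, 2 welds).
R_nwt = 0.6 × 430 × 5.656 × 195 × 10⁻³ = 284.6 kN (transverse, base value).
(i) R_nwl + R_nwt = 561.8 kN; (ii) 0.85 R_nwl + 1.5 R_nwt = 662.5 kN.
R_n = max = 662.5 kN [governs: (ii)]; φR_n = 496.9 kN.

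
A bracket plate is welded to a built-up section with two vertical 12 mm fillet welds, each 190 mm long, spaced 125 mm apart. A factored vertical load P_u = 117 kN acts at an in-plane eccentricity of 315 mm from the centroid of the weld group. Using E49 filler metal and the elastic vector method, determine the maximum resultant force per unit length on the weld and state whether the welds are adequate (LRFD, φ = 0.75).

E49XX → F_EXX = 490 MPa.
Total weld length L_w = 380 mm. Treat welds as unit-width lines.
Polar moment about centroid: J = 2[d³/12 + d(b/2)²] = 2[190³/12 + 190×62.5²] = 2628000 mm³.
Direct shear f_v = P/L_w = 117×10³ / 380 = 307.9 N/mm (vertical).
Torsion M = P·e = 117×10³ × 315 = 36855000 N·mm.
Critical point at (x, y) = (62.5, 95) from centroid. f_tx = M·y/J = 1333 N/mm; f_ty = M·x/J = 876.7 N/mm.
Resultant f_max = √[f_tx² + (f_v + f_ty)²] = √[1333² + (307.9 + 876.7)²] = 1783 N/mm.
Capacity per unit length: φr_n = 0.75 × 0.6 × 490 × (0.707 × 12) = 1871 N/mm.
1783 ≤ 1871 → adequate.

f_max ≈ 1780 N/mm; adequate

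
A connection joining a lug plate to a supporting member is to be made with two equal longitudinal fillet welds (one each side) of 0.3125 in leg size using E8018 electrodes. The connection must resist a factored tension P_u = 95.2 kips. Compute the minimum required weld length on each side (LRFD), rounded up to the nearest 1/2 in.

L = 6 in on each side

E80XX → F_EXX = 80 ksi.
Throat t_e = 0.707 × 0.3125 = 0.2209 in.
φr_n = 0.75 × 0.6 × 80 × 0.2209 = 7.954 kips/in.
L_req = P_u / φr_n = 95.2 / 7.954 = 11.97 in total.
Per side: 11.97 / 2 = 5.985 in.
Round up → use L = 6 in on each side.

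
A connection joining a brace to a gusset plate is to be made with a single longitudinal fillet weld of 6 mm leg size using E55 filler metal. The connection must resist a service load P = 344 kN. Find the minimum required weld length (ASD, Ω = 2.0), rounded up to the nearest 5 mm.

L = 495 mm

E55XX → F_EXX = 550 MPa.
Throat t_e = 0.707 × 6 = 4.242 mm.
r_n/Ω = (0.6 × 550 × 4.242) / 2.0 = 699.9 N/mm = 0.6999 kN/mm.
L_req = P / (r_n/Ω) = 344 / 0.6999 = 491.5 mm total.
Round up → use L = 495 mm.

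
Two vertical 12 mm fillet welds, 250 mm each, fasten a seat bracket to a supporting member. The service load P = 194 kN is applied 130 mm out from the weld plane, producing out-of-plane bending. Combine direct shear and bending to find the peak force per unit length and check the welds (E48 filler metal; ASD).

E48XX → F_EXX = 480 MPa.
L_w = 2 × 250 = 500 mm; section modulus (unit throat) S = 2 × L²/6 = 20830 mm².
Direct shear f_v = P/L_w = 194×10³/500 = 388 N/mm.
Moment M = P × e = 194×10³ × 130 = 25220000 N·mm; bending f_b = M/S = 1211 N/mm.
f_max = √(f_v² + f_b²) = √(388² + 1211²) = 1271 N/mm.
r_n/Ω = (1/2.0) × 0.6 × 480 × (0.707 × 12) = 1222 N/mm → NOT adequate.

f_max ≈ 1270 N/mm; NOT adequate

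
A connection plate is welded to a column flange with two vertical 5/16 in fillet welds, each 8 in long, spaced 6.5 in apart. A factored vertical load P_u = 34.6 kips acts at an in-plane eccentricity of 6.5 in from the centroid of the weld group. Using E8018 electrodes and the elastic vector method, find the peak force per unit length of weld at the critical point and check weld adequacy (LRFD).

f_max ≈ 6.15 kip/in; adequate

E80XX → F_EXX = 80 ksi.
Total weld length L_w = 16 in. Treat welds as unit-width lines.
Polar moment about centroid: J = 2[d³/12 + d(b/2)²] = 2[8³/12 + 8×3.25²] = 254.3 in³.
Direct shear f_v = P/L_w = 34.6 / 16 = 2.163 kip/in (vertical).
Torsion M = P·e = 34.6 × 6.5 = 224.9 kip·in.
Critical point at (x, y) = (3.25, 4) from centroid. f_tx = M·y/J = 3.537 kip/in; f_ty = M·x/J = 2.874 kip/in.
Resultant f_max = √[f_tx² + (f_v + f_ty)²] = √[3.537² + (2.163 + 2.874)²] = 6.154 kip/in.
Capacity per unit length: φr_n = 0.75 × 0.6 × 80 × (0.707 × 0.3125) = 7.954 kip/in.
6.154 ≤ 7.954 → adequate.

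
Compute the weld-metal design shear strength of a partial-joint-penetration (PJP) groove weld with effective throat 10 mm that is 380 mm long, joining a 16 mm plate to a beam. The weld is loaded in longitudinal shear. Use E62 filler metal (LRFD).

E62XX → F_EXX = 620 MPa.
Effective throat (given) t_e = 10 mm.
A_we = 10 × 380 = 3800 mm².
F_nw = 0.6 F_EXX = 372 MPa.
φR_n = 0.75 × 372 × 3800 × 10⁻³ = 1060 kN.

φR_n ≈ 1060 kN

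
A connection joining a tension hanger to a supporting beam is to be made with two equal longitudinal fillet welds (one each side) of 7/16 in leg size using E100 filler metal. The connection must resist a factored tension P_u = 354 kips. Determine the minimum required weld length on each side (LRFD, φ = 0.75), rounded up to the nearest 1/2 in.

L = 13 in on each side

E100XX → F_EXX = 100 ksi.
Throat t_e = 0.707 × 0.4375 = 0.3093 in.
φr_n = 0.75 × 0.6 × 100 × 0.3093 = 13.92 kips/in.
L_req = P_u / φr_n = 354 / 13.92 = 25.43 in total.
Per side: 25.43 / 2 = 12.72 in.
Round up → use L = 13 in on each side.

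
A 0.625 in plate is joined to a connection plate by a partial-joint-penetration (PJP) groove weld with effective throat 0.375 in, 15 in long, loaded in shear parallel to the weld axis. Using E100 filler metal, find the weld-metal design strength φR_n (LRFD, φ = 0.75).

φR_n ≈ 253 kip

E100XX → F_EXX = 100 ksi.
Effective throat (given) t_e = 0.375 in.
A_we = 0.375 × 15 = 5.625 in².
F_nw = 0.6 F_EXX = 60 ksi.
φR_n = 0.75 × 60 × 5.625 = 253.1 kip.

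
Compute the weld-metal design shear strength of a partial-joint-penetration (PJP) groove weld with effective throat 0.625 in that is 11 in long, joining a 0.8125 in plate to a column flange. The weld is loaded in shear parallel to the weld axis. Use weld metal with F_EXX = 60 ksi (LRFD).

φR_n ≈ 186 kips

Effective throat (given) t_e = 0.625 in.
A_we = 0.625 × 11 = 6.875 in².
F_nw = 0.6 F_EXX = 36 ksi.
φR_n = 0.75 × 36 × 6.875 = 185.6 kips.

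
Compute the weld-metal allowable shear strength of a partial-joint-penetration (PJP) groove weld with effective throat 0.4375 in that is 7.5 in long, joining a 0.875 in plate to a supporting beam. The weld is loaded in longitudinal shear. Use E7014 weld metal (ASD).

R_n/Ω ≈ 68.9 kip

E70XX → F_EXX = 70 ksi.
Effective throat (given) t_e = 0.4375 in.
A_we = 0.4375 × 7.5 = 3.281 in².
F_nw = 0.6 F_EXX = 42 ksi.
R_n/Ω = (42 × 3.281) / 2.0 = 68.91 kip.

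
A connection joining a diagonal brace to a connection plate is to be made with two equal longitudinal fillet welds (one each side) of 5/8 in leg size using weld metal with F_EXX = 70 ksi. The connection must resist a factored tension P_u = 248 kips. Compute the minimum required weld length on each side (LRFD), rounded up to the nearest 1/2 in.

Throat t_e = 0.707 × 0.625 = 0.4419 in.
φr_n = 0.75 × 0.6 × 70 × 0.4419 = 13.92 kips/in.
L_req = P_u / φr_n = 248 / 13.92 = 17.82 in total.
Per side: 17.82 / 2 = 8.909 in.
Round up → use L = 9 in on each side.

L = 9 in on each side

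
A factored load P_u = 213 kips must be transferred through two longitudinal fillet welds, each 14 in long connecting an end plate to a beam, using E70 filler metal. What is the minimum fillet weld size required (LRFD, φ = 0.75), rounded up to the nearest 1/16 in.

w = 3/8 in

E70XX → F_EXX = 70 ksi.
Total weld length L = 28 in.
Required throat t_e = P_u / (φ × 0.6 F_EXX × L) = 213 / (0.75 × 0.6 × 70 × 28) = 0.2415 in.
Required leg w = t_e / 0.707 = 0.3416 in → use 3/8 in.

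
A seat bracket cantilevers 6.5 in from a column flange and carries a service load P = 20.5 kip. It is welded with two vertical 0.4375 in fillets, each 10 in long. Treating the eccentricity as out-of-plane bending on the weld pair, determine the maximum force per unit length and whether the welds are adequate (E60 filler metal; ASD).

E60XX → F_EXX = 60 ksi.
L_w = 2 × 10 = 20 in; section modulus (unit throat) S = 2 × L²/6 = 33.33 in².
Direct shear f_v = P/L_w = 20.5/20 = 1.025 kip/in.
Moment M = P × e = 20.5 × 6.5 = 133.25 kip·in; bending f_b = M/S = 3.997 kip/in.
f_max = √(f_v² + f_b²) = √(1.025² + 3.997²) = 4.127 kip/in.
r_n/Ω = (1/2.0) × 0.6 × 60 × (0.707 × 0.4375) = 5.568 kip/in → adequate.

f_max ≈ 4.13 kip/in; adequate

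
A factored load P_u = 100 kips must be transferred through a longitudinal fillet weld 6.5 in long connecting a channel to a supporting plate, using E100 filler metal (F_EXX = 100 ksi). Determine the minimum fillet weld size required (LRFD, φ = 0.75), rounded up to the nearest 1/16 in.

Total weld length L = 6.5 in.
Required throat t_e = P_u / (φ × 0.6 F_EXX × L) = 100 / (0.75 × 0.6 × 100 × 6.5) = 0.3419 in.
Required leg w = t_e / 0.707 = 0.4836 in → use 1/2 in.

w = 1/2 in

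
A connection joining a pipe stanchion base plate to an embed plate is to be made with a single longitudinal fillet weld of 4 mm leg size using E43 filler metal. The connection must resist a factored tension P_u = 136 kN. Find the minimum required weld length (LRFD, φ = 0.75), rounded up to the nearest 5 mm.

L = 250 mm

E43XX → F_EXX = 430 MPa.
Throat t_e = 0.707 × 4 = 2.828 mm.
φr_n = 0.75 × 0.6 × 430 × 2.828 × 10⁻³ = 0.5472 kN/mm.
L_req = P_u / φr_n = 136 / 0.5472 = 248.5 mm total.
Round up → use L = 250 mm.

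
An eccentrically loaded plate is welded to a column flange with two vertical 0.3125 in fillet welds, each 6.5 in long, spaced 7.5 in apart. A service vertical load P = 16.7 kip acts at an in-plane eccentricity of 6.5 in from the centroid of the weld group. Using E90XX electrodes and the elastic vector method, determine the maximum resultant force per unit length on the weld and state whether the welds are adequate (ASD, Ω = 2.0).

E90XX → F_EXX = 90 ksi.
Total weld length L_w = 13 in. Treat welds as unit-width lines.
Polar moment about centroid: J = 2[d³/12 + d(b/2)²] = 2[6.5³/12 + 6.5×3.75²] = 228.6 in³.
Direct shear f_v = P/L_w = 16.7 / 13 = 1.285 kip/in (vertical).
Torsion M = P·e = 16.7 × 6.5 = 108.55 kip·in.
Critical point at (x, y) = (3.75, 3.25) from centroid. f_tx = M·y/J = 1.543 kip/in; f_ty = M·x/J = 1.781 kip/in.
Resultant f_max = √[f_tx² + (f_v + f_ty)²] = √[1.543² + (1.285 + 1.781)²] = 3.432 kip/in.
Capacity per unit length: r_n/Ω = (1/2.0) × 0.6 × 90 × (0.707 × 0.3125) = 5.965 kip/in.
3.432 ≤ 5.965 → adequate.

f_max ≈ 3.43 kip/in; adequate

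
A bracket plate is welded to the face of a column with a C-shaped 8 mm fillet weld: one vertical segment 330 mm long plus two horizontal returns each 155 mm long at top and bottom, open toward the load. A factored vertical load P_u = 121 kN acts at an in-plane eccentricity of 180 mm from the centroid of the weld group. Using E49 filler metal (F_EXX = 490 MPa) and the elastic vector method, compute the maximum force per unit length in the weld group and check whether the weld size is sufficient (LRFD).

f_max ≈ 474 N/mm; adequate

Total weld length L_w = 640 mm. Treat welds as unit-width lines.
Centroid: x̄ = 2×155×77.5 / 640 = 37.54 mm from the vertical weld.
Polar moment about centroid: J = I_x + I_y = [330³/12 + 2×155×165²] + [330×37.54² + 2(155³/12 + 155×39.96²)] = 13020000 mm³.
Direct shear f_v = P/L_w = 121×10³ / 640 = 189.1 N/mm (vertical).
Torsion M = P·e = 121×10³ × 180 = 21780000 N·mm.
Critical point at (x, y) = (117.5, 165) from centroid. f_tx = M·y/J = 276.1 N/mm; f_ty = M·x/J = 196.6 N/mm.
Resultant f_max = √[f_tx² + (f_v + f_ty)²] = √[276.1² + (189.1 + 196.6)²] = 474.3 N/mm.
Capacity per unit length: φr_n = 0.75 × 0.6 × 490 × (0.707 × 8) = 1247 N/mm.
474.3 ≤ 1247 → adequate.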